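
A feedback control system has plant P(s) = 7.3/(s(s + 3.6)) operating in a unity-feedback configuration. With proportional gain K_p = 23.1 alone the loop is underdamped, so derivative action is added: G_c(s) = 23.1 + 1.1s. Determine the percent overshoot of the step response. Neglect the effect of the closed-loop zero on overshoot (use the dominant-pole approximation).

Forward path: (23.1 + 1.1s)·7.3/(s(s+3.6)). The closed-loop characteristic equation is s² + (3.6 + 7.3·1.1)s + 7.3·23.1 = 0.
That is s² + 11.63s + 168.6 = 0, so ω_n = 12.99 rad/s and ζ = 11.63/(2·12.99) = 0.4478.
%OS = 100·exp(−πζ/√(1−ζ²)) = 20.7%.

20.7%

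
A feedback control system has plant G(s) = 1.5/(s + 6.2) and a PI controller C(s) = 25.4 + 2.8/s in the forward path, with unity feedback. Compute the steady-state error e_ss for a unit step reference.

The open loop C(s)G(s) has a pole at the origin (type 1), so the static position error constant is infinite and e_ss = 1/(1+∞) = 0.

0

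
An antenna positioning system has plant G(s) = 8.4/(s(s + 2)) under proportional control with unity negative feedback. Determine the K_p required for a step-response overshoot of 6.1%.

From %OS = 100·exp(−πζ/√(1−ζ²)) = 6.1%, ζ = −ln(0.061)/√(π²+ln²(0.061)) = 0.6649.
Characteristic equation s² + 2s + 8.4K_p = 0 gives ζ = 2/(2√(8.4K_p)).
Setting ζ = 0.6649: √(8.4K_p) = 2/(2·0.6649) = 1.504, so K_p = 2.262/8.4 = 0.269.

K_p = 0.269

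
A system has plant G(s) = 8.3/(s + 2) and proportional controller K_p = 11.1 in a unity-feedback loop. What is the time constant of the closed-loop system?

Closed-loop transfer function: T(s) = K_p·G(s)/(1 + K_p·G(s)) = 92.13/(s + 2 + 92.13) = 92.13/(s + 94.13).
Time constant τ = 1/94.13 = 0.0106 s.

τ = 0.0106 s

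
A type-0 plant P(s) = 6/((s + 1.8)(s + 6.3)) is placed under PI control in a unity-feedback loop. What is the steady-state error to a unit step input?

The PI controller's integrator makes the forward path type 1, so e_ss to a step is zero.

0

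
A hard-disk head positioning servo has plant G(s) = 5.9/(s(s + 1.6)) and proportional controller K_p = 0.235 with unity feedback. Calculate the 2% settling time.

Closed-loop characteristic equation: s² + 1.6s + 1.387 = 0, so ω_n = 1.177 rad/s and ζ = 1.6/(2·1.177) = 0.6794.
2% settling time T_s ≈ 4/(ζω_n) = 4/0.8 = 5 s.

T_s ≈ 5 s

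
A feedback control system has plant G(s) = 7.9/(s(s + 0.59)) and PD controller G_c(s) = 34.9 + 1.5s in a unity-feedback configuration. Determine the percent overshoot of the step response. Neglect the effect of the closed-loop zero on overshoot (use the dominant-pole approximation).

Forward path: (34.9 + 1.5s)·7.9/(s(s+0.59)). The closed-loop characteristic equation is s² + (0.59 + 7.9·1.5)s + 7.9·34.9 = 0.
That is s² + 12.44s + 275.7 = 0, so ω_n = 16.6 rad/s and ζ = 12.44/(2·16.6) = 0.3746.
%OS = 100·exp(−πζ/√(1−ζ²)) = 28.1%.

28.1%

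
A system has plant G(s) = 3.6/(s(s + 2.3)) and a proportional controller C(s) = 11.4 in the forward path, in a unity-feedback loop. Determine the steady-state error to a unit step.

The open loop C(s)G(s) has a pole at the origin (type 1), so the static position error constant is infinite and e_ss = 1/(1+∞) = 0.

0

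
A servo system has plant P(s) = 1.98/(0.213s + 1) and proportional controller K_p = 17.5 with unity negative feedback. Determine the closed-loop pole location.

s = -167.4

Closed loop: T(s) = K_p·P/(1+K_p·P) = 34.65/(0.213s + 1 + 34.65), with pole at s = −(1 + 34.65)/0.213 = −167.4.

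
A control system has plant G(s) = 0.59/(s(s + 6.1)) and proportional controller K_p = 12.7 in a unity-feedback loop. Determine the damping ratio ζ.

ζ = 1.11

The closed-loop denominator is s(s+6.1) + 12.7·0.59 = s² + 6.1s + 7.493.
Matching s² + 2ζω_n s + ω_n²: ω_n = √7.493 = 2.737 rad/s and 2ζω_n = 6.1, so ζ = 6.1/(2·2.737) = 1.11.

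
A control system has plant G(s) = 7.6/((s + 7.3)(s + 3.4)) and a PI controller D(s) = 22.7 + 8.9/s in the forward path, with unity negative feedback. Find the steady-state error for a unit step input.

The open loop D(s)G(s) has a pole at the origin (type 1), so the static position error constant is infinite and e_ss = 1/(1+∞) = 0.

0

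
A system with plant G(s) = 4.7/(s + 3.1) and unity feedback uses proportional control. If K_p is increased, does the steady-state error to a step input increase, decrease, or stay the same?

decrease

e_ss = 1/(1 + K_p·G(0)); a larger K_p raises the denominator, so e_ss decreases.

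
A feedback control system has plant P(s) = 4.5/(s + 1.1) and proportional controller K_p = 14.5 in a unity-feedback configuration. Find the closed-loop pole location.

s = -66.35

Closed-loop transfer function: T(s) = K_p·P(s)/(1 + K_p·P(s)) = 65.25/(s + 1.1 + 65.25) = 65.25/(s + 66.35).
The closed-loop pole is at s = −66.35.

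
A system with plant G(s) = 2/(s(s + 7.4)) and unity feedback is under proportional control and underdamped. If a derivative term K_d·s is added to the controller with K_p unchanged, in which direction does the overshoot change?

With PD the characteristic equation becomes s² + (a + K·K_d)s + K·K_p = 0; the damping term grows, ζ rises, overshoot falls.

decrease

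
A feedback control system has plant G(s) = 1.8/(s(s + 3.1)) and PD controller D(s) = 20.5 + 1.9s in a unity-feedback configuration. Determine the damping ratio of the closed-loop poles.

Forward path: (20.5 + 1.9s)·1.8/(s(s+3.1)). The closed-loop characteristic equation is s² + (3.1 + 1.8·1.9)s + 1.8·20.5 = 0.
That is s² + 6.52s + 36.9 = 0, so ω_n = 6.075 rad/s and ζ = 6.52/(2·6.075) = 0.5367.

ζ = 0.537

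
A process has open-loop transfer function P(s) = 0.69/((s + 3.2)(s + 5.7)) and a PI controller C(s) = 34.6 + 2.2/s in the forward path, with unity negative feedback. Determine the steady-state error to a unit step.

The open loop C(s)P(s) has a pole at the origin (type 1), so the static position error constant is infinite and e_ss = 1/(1+∞) = 0.

0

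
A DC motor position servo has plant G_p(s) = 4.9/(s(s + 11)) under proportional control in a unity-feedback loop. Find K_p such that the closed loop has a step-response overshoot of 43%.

From %OS = 100·exp(−πζ/√(1−ζ²)) = 43%, ζ = −ln(0.43)/√(π²+ln²(0.43)) = 0.2594.
Characteristic equation s² + 11s + 4.9K_p = 0 gives ζ = 11/(2√(4.9K_p)).
Setting ζ = 0.2594: √(4.9K_p) = 11/(2·0.2594) = 21.2, so K_p = 449.4/4.9 = 91.7.

K_p = 91.7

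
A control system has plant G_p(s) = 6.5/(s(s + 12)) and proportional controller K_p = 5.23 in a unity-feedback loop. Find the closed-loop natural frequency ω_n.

ω_n = 5.83 rad/s

The closed-loop denominator is s(s+12) + 5.23·6.5 = s² + 12s + 34.
Matching s² + 2ζω_n s + ω_n²: ω_n = √34 = 5.831 rad/s and 2ζω_n = 12, so ζ = 12/(2·5.831) = 1.03.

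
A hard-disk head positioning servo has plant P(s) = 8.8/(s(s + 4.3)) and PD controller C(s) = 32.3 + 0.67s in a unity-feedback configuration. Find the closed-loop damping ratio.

Forward path: (32.3 + 0.67s)·8.8/(s(s+4.3)). The closed-loop characteristic equation is s² + (4.3 + 8.8·0.67)s + 8.8·32.3 = 0.
That is s² + 10.2s + 284.2 = 0, so ω_n = 16.86 rad/s and ζ = 10.2/(2·16.86) = 0.3024.

ζ = 0.302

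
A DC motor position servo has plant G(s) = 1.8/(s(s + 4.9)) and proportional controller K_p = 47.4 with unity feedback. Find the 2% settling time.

T_s ≈ 1.63 s

Closed-loop characteristic equation: s² + 4.9s + 85.32 = 0, so ω_n = 9.237 rad/s and ζ = 4.9/(2·9.237) = 0.2652.
2% settling time T_s ≈ 4/(ζω_n) = 4/2.45 = 1.63 s.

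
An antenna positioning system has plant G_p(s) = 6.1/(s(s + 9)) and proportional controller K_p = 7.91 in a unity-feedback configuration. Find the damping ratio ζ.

ζ = 0.648

With unity feedback the closed-loop characteristic equation is s² + 9s + 7.91·6.1 = s² + 9s + 48.25 = 0.
So ω_n² = 48.25 ⇒ ω_n = 6.946 rad/s, and ζ = 9/(2ω_n) = 0.648.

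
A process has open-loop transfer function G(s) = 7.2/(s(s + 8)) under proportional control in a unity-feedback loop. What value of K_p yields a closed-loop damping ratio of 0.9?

Closed-loop characteristic equation: s² + 8s + K_p·7.2 = 0.
So ω_n = √(7.2K_p) and 2ζω_n = 8, giving ζ = 8/(2√(7.2K_p)).
Setting ζ = 0.9: √(7.2K_p) = 8/(2·0.9) = 4.444, so K_p = 19.75/7.2 = 2.74.

K_p = 2.74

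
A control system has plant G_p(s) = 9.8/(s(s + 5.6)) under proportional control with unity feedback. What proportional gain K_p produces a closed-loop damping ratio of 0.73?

K_p = 1.5

Closed-loop characteristic equation: s² + 5.6s + K_p·9.8 = 0.
So ω_n = √(9.8K_p) and 2ζω_n = 5.6, giving ζ = 5.6/(2√(9.8K_p)).
Setting ζ = 0.73: √(9.8K_p) = 5.6/(2·0.73) = 3.836, so K_p = 14.71/9.8 = 1.5.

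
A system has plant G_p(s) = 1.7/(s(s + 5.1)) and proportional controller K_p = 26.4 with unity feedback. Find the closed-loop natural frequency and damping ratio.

ω_n = 6.7 rad/s, ζ = 0.381

1 + K_p·G_p(s) = 0 gives s² + 5.1s + 44.88 = 0.
So ω_n² = 44.88 ⇒ ω_n = 6.699 rad/s, and ζ = 5.1/(2ω_n) = 0.381.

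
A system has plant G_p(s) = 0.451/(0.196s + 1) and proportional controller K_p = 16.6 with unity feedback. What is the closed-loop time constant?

τ = 0.0231 s

Closed loop: T(s) = K_p·G_p/(1+K_p·G_p) = 7.487/(0.196s + 1 + 7.487), with pole at s = −(1 + 7.487)/0.196 = −43.3.
Closed-loop time constant τ = 1/43.3 = 0.0231 s.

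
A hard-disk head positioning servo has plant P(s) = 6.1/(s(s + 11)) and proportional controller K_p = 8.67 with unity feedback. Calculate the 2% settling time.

From 1 + K_pP(s) = 0: s² + 11s + 52.89 = 0 ⇒ ω_n = 7.272, ζ = 0.7563.
2% settling time T_s ≈ 4/(ζω_n) = 4/5.5 = 0.727 s.

T_s ≈ 0.727 s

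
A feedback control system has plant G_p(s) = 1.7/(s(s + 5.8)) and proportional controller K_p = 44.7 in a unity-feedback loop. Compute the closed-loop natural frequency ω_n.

1 + K_p·G_p(s) = 0 gives s² + 5.8s + 75.99 = 0.
Matching s² + 2ζω_n s + ω_n²: ω_n = √75.99 = 8.717 rad/s and 2ζω_n = 5.8, so ζ = 5.8/(2·8.717) = 0.333.

ω_n = 8.72 rad/s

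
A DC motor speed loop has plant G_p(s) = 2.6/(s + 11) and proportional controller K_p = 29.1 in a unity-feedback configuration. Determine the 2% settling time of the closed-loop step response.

T_s ≈ 0.0462 s

Closed-loop transfer function: T(s) = K_p·G_p(s)/(1 + K_p·G_p(s)) = 75.66/(s + 11 + 75.66) = 75.66/(s + 86.66).
Time constant τ = 1/86.66 = 0.01154 s, so the 2% settling time is about 4τ = 0.0462 s.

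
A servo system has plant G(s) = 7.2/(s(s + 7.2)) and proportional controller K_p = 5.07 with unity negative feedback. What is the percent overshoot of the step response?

The closed-loop denominator s² + 7.2s + 36.5 gives ω_n = √36.5 = 6.042 and ζ = 7.2/(2ω_n) = 0.5958.
%OS = 100·exp(−πζ/√(1−ζ²)) = 100·exp(−π·0.5958/√0.645) = 9.72%.

9.72%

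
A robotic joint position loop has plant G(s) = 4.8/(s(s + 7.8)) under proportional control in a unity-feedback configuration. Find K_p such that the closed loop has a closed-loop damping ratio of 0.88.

Closed-loop characteristic equation: s² + 7.8s + K_p·4.8 = 0.
So ω_n = √(4.8K_p) and 2ζω_n = 7.8, giving ζ = 7.8/(2√(4.8K_p)).
Setting ζ = 0.88: √(4.8K_p) = 7.8/(2·0.88) = 4.432, so K_p = 19.64/4.8 = 4.09.

K_p = 4.09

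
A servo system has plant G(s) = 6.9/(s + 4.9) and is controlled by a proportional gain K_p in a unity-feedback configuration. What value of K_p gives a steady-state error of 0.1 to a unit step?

The loop is type 0, so e_ss(step) = 1/(1 + K_pos) with K_pos = K_p·G(0).
G(0) = 1.408. Require 1/(1 + K_p·1.408) = 0.1, so 1 + 1.408·K_p = 10.
K_p = (10 − 1)/1.408 = 6.39.

K_p = 6.39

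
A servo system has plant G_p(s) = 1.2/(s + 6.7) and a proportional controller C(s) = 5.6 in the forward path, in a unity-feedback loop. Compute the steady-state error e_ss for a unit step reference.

The loop is type 0. Static position error constant K_pos = C(0)·G_p(0) = 5.6·0.1791 = 1.003.
Steady-state error to a unit step: e_ss = 1/(1+K_pos) = 1/2.003 = 0.499.

0.499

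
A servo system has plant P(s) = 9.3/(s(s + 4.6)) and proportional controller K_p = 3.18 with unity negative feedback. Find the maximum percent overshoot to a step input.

The closed-loop denominator s² + 4.6s + 29.57 gives ω_n = √29.57 = 5.438 and ζ = 4.6/(2ω_n) = 0.4229.
%OS = 100·exp(−πζ/√(1−ζ²)) = 100·exp(−π·0.4229/√0.8211) = 23.1%.

23.1%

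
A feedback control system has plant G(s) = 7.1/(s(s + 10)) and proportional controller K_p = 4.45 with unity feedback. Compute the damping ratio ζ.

With unity feedback the closed-loop characteristic equation is s² + 10s + 4.45·7.1 = s² + 10s + 31.59 = 0.
So ω_n² = 31.59 ⇒ ω_n = 5.621 rad/s, and ζ = 10/(2ω_n) = 0.89.

ζ = 0.89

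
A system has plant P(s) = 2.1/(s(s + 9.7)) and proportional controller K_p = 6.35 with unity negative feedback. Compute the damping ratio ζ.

ζ = 1.33

1 + K_p·P(s) = 0 gives s² + 9.7s + 13.33 = 0.
So ω_n² = 13.33 ⇒ ω_n = 3.652 rad/s, and ζ = 9.7/(2ω_n) = 1.33.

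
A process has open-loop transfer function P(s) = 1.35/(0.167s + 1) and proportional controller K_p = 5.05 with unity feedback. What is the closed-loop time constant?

Closed loop: T(s) = K_p·P/(1+K_p·P) = 6.817/(0.167s + 1 + 6.817), with pole at s = −(1 + 6.817)/0.167 = −46.81.
Closed-loop time constant τ = 1/46.81 = 0.0214 s.

τ = 0.0214 s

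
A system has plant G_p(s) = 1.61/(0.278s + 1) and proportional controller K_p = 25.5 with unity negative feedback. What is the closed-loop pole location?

s = -151.3

Closed loop: T(s) = K_p·G_p/(1+K_p·G_p) = 41.05/(0.278s + 1 + 41.05), with pole at s = −(1 + 41.05)/0.278 = −151.3.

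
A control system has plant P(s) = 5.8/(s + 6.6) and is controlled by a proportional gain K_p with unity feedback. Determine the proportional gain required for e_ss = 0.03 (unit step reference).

K_p = 36.8

The loop is type 0, so e_ss(step) = 1/(1 + K_pos) with K_pos = K_p·P(0).
P(0) = 0.8788. Require 1/(1 + K_p·0.8788) = 0.03, so 1 + 0.8788·K_p = 33.33.
K_p = (33.33 − 1)/0.8788 = 36.8.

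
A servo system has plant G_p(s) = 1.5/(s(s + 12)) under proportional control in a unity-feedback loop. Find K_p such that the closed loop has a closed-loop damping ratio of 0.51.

Closed-loop characteristic equation: s² + 12s + K_p·1.5 = 0.
So ω_n = √(1.5K_p) and 2ζω_n = 12, giving ζ = 12/(2√(1.5K_p)).
Setting ζ = 0.51: √(1.5K_p) = 12/(2·0.51) = 11.76, so K_p = 138.4/1.5 = 92.3.

K_p = 92.3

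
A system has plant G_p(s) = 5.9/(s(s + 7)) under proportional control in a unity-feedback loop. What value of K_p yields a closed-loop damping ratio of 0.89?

Closed-loop characteristic equation: s² + 7s + K_p·5.9 = 0.
So ω_n = √(5.9K_p) and 2ζω_n = 7, giving ζ = 7/(2√(5.9K_p)).
Setting ζ = 0.89: √(5.9K_p) = 7/(2·0.89) = 3.933, so K_p = 15.47/5.9 = 2.62.

K_p = 2.62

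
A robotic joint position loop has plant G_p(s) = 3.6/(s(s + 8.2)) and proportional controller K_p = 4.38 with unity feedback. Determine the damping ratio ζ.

The closed-loop denominator is s(s+8.2) + 4.38·3.6 = s² + 8.2s + 15.77.
So ω_n² = 15.77 ⇒ ω_n = 3.971 rad/s, and ζ = 8.2/(2ω_n) = 1.03.

ζ = 1.03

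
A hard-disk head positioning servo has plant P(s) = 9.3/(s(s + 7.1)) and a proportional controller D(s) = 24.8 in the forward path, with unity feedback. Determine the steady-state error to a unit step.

0

The open loop D(s)P(s) has a pole at the origin (type 1), so the static position error constant is infinite and e_ss = 1/(1+∞) = 0.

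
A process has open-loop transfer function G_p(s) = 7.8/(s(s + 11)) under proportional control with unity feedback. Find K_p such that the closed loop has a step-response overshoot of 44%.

K_p = 60.7

From %OS = 100·exp(−πζ/√(1−ζ²)) = 44%, ζ = −ln(0.44)/√(π²+ln²(0.44)) = 0.2528.
Characteristic equation s² + 11s + 7.8K_p = 0 gives ζ = 11/(2√(7.8K_p)).
Setting ζ = 0.2528: √(7.8K_p) = 11/(2·0.2528) = 21.75, so K_p = 473.2/7.8 = 60.7.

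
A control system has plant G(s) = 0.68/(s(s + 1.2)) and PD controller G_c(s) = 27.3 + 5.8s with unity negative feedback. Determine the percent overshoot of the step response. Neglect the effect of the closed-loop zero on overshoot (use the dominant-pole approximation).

Forward path: (27.3 + 5.8s)·0.68/(s(s+1.2)). The closed-loop characteristic equation is s² + (1.2 + 0.68·5.8)s + 0.68·27.3 = 0.
That is s² + 5.144s + 18.56 = 0, so ω_n = 4.309 rad/s and ζ = 5.144/(2·4.309) = 0.5969.
%OS = 100·exp(−πζ/√(1−ζ²)) = 9.66%.

9.66%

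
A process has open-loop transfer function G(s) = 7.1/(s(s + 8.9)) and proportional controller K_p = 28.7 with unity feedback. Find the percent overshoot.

35.7%

From 1 + K_pG(s) = 0: s² + 8.9s + 203.8 = 0 ⇒ ω_n = 14.27, ζ = 0.3117.
%OS = 100·exp(−πζ/√(1−ζ²)) = 100·exp(−π·0.3117/√0.9028) = 35.7%.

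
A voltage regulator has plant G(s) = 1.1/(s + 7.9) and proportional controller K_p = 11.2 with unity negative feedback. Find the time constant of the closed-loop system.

Closed-loop transfer function: T(s) = K_p·G(s)/(1 + K_p·G(s)) = 12.32/(s + 7.9 + 12.32) = 12.32/(s + 20.22).
Time constant τ = 1/20.22 = 0.0495 s.

τ = 0.0495 s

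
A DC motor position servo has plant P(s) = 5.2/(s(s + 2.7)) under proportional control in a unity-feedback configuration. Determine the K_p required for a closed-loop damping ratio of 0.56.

K_p = 1.12

Closed-loop characteristic equation: s² + 2.7s + K_p·5.2 = 0.
So ω_n = √(5.2K_p) and 2ζω_n = 2.7, giving ζ = 2.7/(2√(5.2K_p)).
Setting ζ = 0.56: √(5.2K_p) = 2.7/(2·0.56) = 2.411, so K_p = 5.812/5.2 = 1.12.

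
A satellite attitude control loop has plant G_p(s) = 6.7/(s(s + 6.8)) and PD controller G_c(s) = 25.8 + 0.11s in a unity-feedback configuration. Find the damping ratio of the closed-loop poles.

ζ = 0.287

Forward path: (25.8 + 0.11s)·6.7/(s(s+6.8)). The closed-loop characteristic equation is s² + (6.8 + 6.7·0.11)s + 6.7·25.8 = 0.
That is s² + 7.537s + 172.9 = 0, so ω_n = 13.15 rad/s and ζ = 7.537/(2·13.15) = 0.2866.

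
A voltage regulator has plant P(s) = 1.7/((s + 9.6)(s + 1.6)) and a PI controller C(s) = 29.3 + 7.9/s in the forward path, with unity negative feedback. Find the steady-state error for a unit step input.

0

The open loop C(s)P(s) has a pole at the origin (type 1), so the static position error constant is infinite and e_ss = 1/(1+∞) = 0.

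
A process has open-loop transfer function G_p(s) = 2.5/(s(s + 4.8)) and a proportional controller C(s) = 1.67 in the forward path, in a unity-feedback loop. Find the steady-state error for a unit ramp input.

1.15

The loop has one pole at the origin (type 1). Velocity error constant K_v = lim_{s→0} s·C(s)G_p(s) = 1.67·2.5/4.8 = 0.8698.
Steady-state error to a unit ramp: e_ss = 1/K_v = 1.15.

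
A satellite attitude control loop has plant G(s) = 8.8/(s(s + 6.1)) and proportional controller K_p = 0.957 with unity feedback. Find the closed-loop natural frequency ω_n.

ω_n = 2.9 rad/s

The closed-loop denominator is s(s+6.1) + 0.957·8.8 = s² + 6.1s + 8.422.
So ω_n² = 8.422 ⇒ ω_n = 2.902 rad/s, and ζ = 6.1/(2ω_n) = 1.05.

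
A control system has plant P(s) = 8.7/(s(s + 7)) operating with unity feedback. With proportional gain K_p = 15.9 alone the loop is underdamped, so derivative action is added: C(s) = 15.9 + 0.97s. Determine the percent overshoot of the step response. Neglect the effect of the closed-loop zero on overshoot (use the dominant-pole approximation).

6.5%

Forward path: (15.9 + 0.97s)·8.7/(s(s+7)). The closed-loop characteristic equation is s² + (7 + 8.7·0.97)s + 8.7·15.9 = 0.
That is s² + 15.44s + 138.3 = 0, so ω_n = 11.76 rad/s and ζ = 15.44/(2·11.76) = 0.6563.
%OS = 100·exp(−πζ/√(1−ζ²)) = 6.5%.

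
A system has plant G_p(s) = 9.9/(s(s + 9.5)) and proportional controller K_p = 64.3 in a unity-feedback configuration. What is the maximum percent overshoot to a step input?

54.8%

Closed-loop characteristic equation: s² + 9.5s + 636.6 = 0, so ω_n = 25.23 rad/s and ζ = 9.5/(2·25.23) = 0.1883.
%OS = 100·exp(−πζ/√(1−ζ²)) = 100·exp(−π·0.1883/√0.9646) = 54.8%.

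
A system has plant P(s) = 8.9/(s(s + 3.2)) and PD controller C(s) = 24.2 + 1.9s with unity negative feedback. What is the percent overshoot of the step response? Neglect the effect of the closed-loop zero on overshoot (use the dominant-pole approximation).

Forward path: (24.2 + 1.9s)·8.9/(s(s+3.2)). The closed-loop characteristic equation is s² + (3.2 + 8.9·1.9)s + 8.9·24.2 = 0.
That is s² + 20.11s + 215.4 = 0, so ω_n = 14.68 rad/s and ζ = 20.11/(2·14.68) = 0.6851.
%OS = 100·exp(−πζ/√(1−ζ²)) = 5.21%.

5.21%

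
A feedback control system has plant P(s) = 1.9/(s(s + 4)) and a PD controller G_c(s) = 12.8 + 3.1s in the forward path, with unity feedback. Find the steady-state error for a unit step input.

0

The open loop G_c(s)P(s) has a pole at the origin (type 1), so the static position error constant is infinite and e_ss = 1/(1+∞) = 0.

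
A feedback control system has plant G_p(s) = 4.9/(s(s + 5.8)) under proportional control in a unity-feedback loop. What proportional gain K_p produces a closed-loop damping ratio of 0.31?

K_p = 17.9

Closed-loop characteristic equation: s² + 5.8s + K_p·4.9 = 0.
So ω_n = √(4.9K_p) and 2ζω_n = 5.8, giving ζ = 5.8/(2√(4.9K_p)).
Setting ζ = 0.31: √(4.9K_p) = 5.8/(2·0.31) = 9.355, so K_p = 87.51/4.9 = 17.9.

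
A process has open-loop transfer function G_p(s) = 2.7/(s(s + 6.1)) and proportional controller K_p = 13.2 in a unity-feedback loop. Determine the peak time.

The closed-loop denominator s² + 6.1s + 35.64 gives ω_n = √35.64 = 5.97 and ζ = 6.1/(2ω_n) = 0.5109.
Damped frequency ω_d = ω_n√(1−ζ²) = 5.132 rad/s, so peak time T_p = π/ω_d = 0.612 s.

T_p = 0.612 s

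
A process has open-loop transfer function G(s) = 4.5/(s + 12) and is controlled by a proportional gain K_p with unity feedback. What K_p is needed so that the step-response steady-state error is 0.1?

For a type-0 loop with proportional control, e_ss = 1/(1 + K_p·G(0)).
G(0) = 0.375. Require 1/(1 + K_p·0.375) = 0.1, so 1 + 0.375·K_p = 10.
K_p = (10 − 1)/0.375 = 24.

K_p = 24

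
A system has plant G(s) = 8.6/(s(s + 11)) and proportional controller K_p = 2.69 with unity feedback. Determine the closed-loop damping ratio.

ζ = 1.14

The closed-loop denominator is s(s+11) + 2.69·8.6 = s² + 11s + 23.13.
Matching s² + 2ζω_n s + ω_n²: ω_n = √23.13 = 4.81 rad/s and 2ζω_n = 11, so ζ = 11/(2·4.81) = 1.14.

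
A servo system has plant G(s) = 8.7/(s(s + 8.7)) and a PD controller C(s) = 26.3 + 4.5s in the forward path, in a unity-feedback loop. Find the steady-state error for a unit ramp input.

0.038

The loop has one pole at the origin (type 1). Velocity error constant K_v = lim_{s→0} s·C(s)G(s) = 26.3·8.7/8.7 = 26.3.
Steady-state error to a unit ramp: e_ss = 1/K_v = 0.038.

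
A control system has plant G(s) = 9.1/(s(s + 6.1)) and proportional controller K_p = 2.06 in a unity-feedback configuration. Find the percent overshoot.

Closed-loop characteristic equation: s² + 6.1s + 18.75 = 0, so ω_n = 4.33 rad/s and ζ = 6.1/(2·4.33) = 0.7044.
%OS = 100·exp(−πζ/√(1−ζ²)) = 100·exp(−π·0.7044/√0.5038) = 4.42%.

4.42%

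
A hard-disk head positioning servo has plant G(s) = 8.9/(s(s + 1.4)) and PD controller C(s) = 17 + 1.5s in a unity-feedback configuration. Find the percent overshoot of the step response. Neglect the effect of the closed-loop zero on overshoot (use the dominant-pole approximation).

Forward path: (17 + 1.5s)·8.9/(s(s+1.4)). The closed-loop characteristic equation is s² + (1.4 + 8.9·1.5)s + 8.9·17 = 0.
That is s² + 14.75s + 151.3 = 0, so ω_n = 12.3 rad/s and ζ = 14.75/(2·12.3) = 0.5996.
%OS = 100·exp(−πζ/√(1−ζ²)) = 9.5%.

9.5%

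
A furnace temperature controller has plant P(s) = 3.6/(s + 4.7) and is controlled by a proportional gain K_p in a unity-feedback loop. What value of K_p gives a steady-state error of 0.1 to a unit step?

For a type-0 loop with proportional control, e_ss = 1/(1 + K_p·P(0)).
P(0) = 0.766. Require 1/(1 + K_p·0.766) = 0.1, so 1 + 0.766·K_p = 10.
K_p = (10 − 1)/0.766 = 11.8.

K_p = 11.8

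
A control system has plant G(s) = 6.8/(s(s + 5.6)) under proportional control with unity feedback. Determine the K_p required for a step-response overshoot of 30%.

From %OS = 100·exp(−πζ/√(1−ζ²)) = 30%, ζ = −ln(0.3)/√(π²+ln²(0.3)) = 0.3579.
Characteristic equation s² + 5.6s + 6.8K_p = 0 gives ζ = 5.6/(2√(6.8K_p)).
Setting ζ = 0.3579: √(6.8K_p) = 5.6/(2·0.3579) = 7.824, so K_p = 61.22/6.8 = 9.

K_p = 9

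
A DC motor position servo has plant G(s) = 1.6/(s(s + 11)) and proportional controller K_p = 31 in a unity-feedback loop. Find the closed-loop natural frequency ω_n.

ω_n = 7.04 rad/s

The closed-loop denominator is s(s+11) + 31·1.6 = s² + 11s + 49.6.
Matching s² + 2ζω_n s + ω_n²: ω_n = √49.6 = 7.043 rad/s and 2ζω_n = 11, so ζ = 11/(2·7.043) = 0.781.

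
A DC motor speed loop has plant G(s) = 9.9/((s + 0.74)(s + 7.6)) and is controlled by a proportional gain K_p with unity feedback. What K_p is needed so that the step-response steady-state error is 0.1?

The loop is type 0, so e_ss(step) = 1/(1 + K_pos) with K_pos = K_p·G(0).
G(0) = 1.76. Require 1/(1 + K_p·1.76) = 0.1, so 1 + 1.76·K_p = 10.
K_p = (10 − 1)/1.76 = 5.11.

K_p = 5.11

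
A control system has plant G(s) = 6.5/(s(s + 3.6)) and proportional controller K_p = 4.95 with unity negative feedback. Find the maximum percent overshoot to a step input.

From 1 + K_pG(s) = 0: s² + 3.6s + 32.18 = 0 ⇒ ω_n = 5.672, ζ = 0.3173.
%OS = 100·exp(−πζ/√(1−ζ²)) = 100·exp(−π·0.3173/√0.8993) = 34.9%.

34.9%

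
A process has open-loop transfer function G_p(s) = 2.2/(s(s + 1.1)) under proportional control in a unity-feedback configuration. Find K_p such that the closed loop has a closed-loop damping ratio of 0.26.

Closed-loop characteristic equation: s² + 1.1s + K_p·2.2 = 0.
So ω_n = √(2.2K_p) and 2ζω_n = 1.1, giving ζ = 1.1/(2√(2.2K_p)).
Setting ζ = 0.26: √(2.2K_p) = 1.1/(2·0.26) = 2.115, so K_p = 4.475/2.2 = 2.03.

K_p = 2.03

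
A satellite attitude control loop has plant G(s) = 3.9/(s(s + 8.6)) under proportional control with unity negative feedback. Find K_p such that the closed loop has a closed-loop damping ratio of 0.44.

K_p = 24.5

Closed-loop characteristic equation: s² + 8.6s + K_p·3.9 = 0.
So ω_n = √(3.9K_p) and 2ζω_n = 8.6, giving ζ = 8.6/(2√(3.9K_p)).
Setting ζ = 0.44: √(3.9K_p) = 8.6/(2·0.44) = 9.773, so K_p = 95.51/3.9 = 24.5.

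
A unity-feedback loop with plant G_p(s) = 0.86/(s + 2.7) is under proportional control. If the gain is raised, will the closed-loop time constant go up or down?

The closed-loop bandwidth 2.7+K_p·0.86 grows with K_p, so τ shrinks.

decrease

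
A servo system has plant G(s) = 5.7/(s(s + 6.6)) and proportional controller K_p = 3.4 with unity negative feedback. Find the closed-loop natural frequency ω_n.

1 + K_p·G(s) = 0 gives s² + 6.6s + 19.38 = 0.
So ω_n² = 19.38 ⇒ ω_n = 4.402 rad/s, and ζ = 6.6/(2ω_n) = 0.75.

ω_n = 4.4 rad/s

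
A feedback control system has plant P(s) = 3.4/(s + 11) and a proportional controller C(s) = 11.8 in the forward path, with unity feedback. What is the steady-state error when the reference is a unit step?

The loop is type 0. Static position error constant K_pos = C(0)·P(0) = 11.8·0.3091 = 3.647.
Steady-state error to a unit step: e_ss = 1/(1+K_pos) = 1/4.647 = 0.215.

0.215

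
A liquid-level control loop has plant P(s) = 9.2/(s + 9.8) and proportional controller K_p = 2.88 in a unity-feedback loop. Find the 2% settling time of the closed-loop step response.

Closed-loop transfer function: T(s) = K_p·P(s)/(1 + K_p·P(s)) = 26.5/(s + 9.8 + 26.5) = 26.5/(s + 36.3).
Time constant τ = 1/36.3 = 0.02755 s, so the 2% settling time is about 4τ = 0.11 s.

T_s ≈ 0.11 s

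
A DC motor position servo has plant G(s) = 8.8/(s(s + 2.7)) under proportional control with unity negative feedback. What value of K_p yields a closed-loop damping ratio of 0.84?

Closed-loop characteristic equation: s² + 2.7s + K_p·8.8 = 0.
So ω_n = √(8.8K_p) and 2ζω_n = 2.7, giving ζ = 2.7/(2√(8.8K_p)).
Setting ζ = 0.84: √(8.8K_p) = 2.7/(2·0.84) = 1.607, so K_p = 2.583/8.8 = 0.294.

K_p = 0.294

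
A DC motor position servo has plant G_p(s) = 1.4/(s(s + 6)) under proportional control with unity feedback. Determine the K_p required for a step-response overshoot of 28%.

From %OS = 100·exp(−πζ/√(1−ζ²)) = 28%, ζ = −ln(0.28)/√(π²+ln²(0.28)) = 0.3755.
Characteristic equation s² + 6s + 1.4K_p = 0 gives ζ = 6/(2√(1.4K_p)).
Setting ζ = 0.3755: √(1.4K_p) = 6/(2·0.3755) = 7.989, so K_p = 63.82/1.4 = 45.6.

K_p = 45.6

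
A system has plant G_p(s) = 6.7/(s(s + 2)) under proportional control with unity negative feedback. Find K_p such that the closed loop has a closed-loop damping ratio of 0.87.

Closed-loop characteristic equation: s² + 2s + K_p·6.7 = 0.
So ω_n = √(6.7K_p) and 2ζω_n = 2, giving ζ = 2/(2√(6.7K_p)).
Setting ζ = 0.87: √(6.7K_p) = 2/(2·0.87) = 1.149, so K_p = 1.321/6.7 = 0.197.

K_p = 0.197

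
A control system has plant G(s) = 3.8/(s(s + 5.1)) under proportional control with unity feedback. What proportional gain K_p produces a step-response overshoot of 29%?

From %OS = 100·exp(−πζ/√(1−ζ²)) = 29%, ζ = −ln(0.29)/√(π²+ln²(0.29)) = 0.3666.
Characteristic equation s² + 5.1s + 3.8K_p = 0 gives ζ = 5.1/(2√(3.8K_p)).
Setting ζ = 0.3666: √(3.8K_p) = 5.1/(2·0.3666) = 6.956, so K_p = 48.38/3.8 = 12.7.

K_p = 12.7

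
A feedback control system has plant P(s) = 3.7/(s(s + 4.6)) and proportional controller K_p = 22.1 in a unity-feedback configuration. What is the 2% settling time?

Closed-loop characteristic equation: s² + 4.6s + 81.77 = 0, so ω_n = 9.043 rad/s and ζ = 4.6/(2·9.043) = 0.2543.
2% settling time T_s ≈ 4/(ζω_n) = 4/2.3 = 1.74 s.

T_s ≈ 1.74 s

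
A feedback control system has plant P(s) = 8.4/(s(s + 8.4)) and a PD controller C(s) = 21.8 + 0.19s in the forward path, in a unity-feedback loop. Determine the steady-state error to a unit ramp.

The loop has one pole at the origin (type 1). Velocity error constant K_v = lim_{s→0} s·C(s)P(s) = 21.8·8.4/8.4 = 21.8.
Steady-state error to a unit ramp: e_ss = 1/K_v = 0.0459.

0.0459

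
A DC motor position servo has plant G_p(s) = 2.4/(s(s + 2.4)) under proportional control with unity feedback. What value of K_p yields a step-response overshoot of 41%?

From %OS = 100·exp(−πζ/√(1−ζ²)) = 41%, ζ = −ln(0.41)/√(π²+ln²(0.41)) = 0.273.
Characteristic equation s² + 2.4s + 2.4K_p = 0 gives ζ = 2.4/(2√(2.4K_p)).
Setting ζ = 0.273: √(2.4K_p) = 2.4/(2·0.273) = 4.395, so K_p = 19.32/2.4 = 8.05.

K_p = 8.05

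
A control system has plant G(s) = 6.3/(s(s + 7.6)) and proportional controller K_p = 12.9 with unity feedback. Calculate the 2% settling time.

T_s ≈ 1.05 s

From 1 + K_pG(s) = 0: s² + 7.6s + 81.27 = 0 ⇒ ω_n = 9.015, ζ = 0.4215.
2% settling time T_s ≈ 4/(ζω_n) = 4/3.8 = 1.05 s.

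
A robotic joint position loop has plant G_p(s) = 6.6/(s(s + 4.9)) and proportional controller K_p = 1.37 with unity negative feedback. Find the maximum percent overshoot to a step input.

1.21%

Closed-loop characteristic equation: s² + 4.9s + 9.042 = 0, so ω_n = 3.007 rad/s and ζ = 4.9/(2·3.007) = 0.8148.
%OS = 100·exp(−πζ/√(1−ζ²)) = 100·exp(−π·0.8148/√0.3362) = 1.21%.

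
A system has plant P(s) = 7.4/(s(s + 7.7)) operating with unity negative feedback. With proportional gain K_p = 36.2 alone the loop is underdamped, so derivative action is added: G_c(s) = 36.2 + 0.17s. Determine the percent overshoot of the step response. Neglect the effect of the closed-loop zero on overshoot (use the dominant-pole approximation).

Forward path: (36.2 + 0.17s)·7.4/(s(s+7.7)). The closed-loop characteristic equation is s² + (7.7 + 7.4·0.17)s + 7.4·36.2 = 0.
That is s² + 8.958s + 267.9 = 0, so ω_n = 16.37 rad/s and ζ = 8.958/(2·16.37) = 0.2737.
%OS = 100·exp(−πζ/√(1−ζ²)) = 40.9%.

40.9%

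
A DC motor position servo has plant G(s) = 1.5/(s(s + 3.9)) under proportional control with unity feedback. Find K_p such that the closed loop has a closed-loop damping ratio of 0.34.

K_p = 21.9

Closed-loop characteristic equation: s² + 3.9s + K_p·1.5 = 0.
So ω_n = √(1.5K_p) and 2ζω_n = 3.9, giving ζ = 3.9/(2√(1.5K_p)).
Setting ζ = 0.34: √(1.5K_p) = 3.9/(2·0.34) = 5.735, so K_p = 32.89/1.5 = 21.9.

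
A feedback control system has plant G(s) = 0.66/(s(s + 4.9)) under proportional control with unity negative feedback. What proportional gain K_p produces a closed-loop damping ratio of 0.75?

Closed-loop characteristic equation: s² + 4.9s + K_p·0.66 = 0.
So ω_n = √(0.66K_p) and 2ζω_n = 4.9, giving ζ = 4.9/(2√(0.66K_p)).
Setting ζ = 0.75: √(0.66K_p) = 4.9/(2·0.75) = 3.267, so K_p = 10.67/0.66 = 16.2.

K_p = 16.2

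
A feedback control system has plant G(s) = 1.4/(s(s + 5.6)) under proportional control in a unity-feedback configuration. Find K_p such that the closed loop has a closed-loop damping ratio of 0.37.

Closed-loop characteristic equation: s² + 5.6s + K_p·1.4 = 0.
So ω_n = √(1.4K_p) and 2ζω_n = 5.6, giving ζ = 5.6/(2√(1.4K_p)).
Setting ζ = 0.37: √(1.4K_p) = 5.6/(2·0.37) = 7.568, so K_p = 57.27/1.4 = 40.9.

K_p = 40.9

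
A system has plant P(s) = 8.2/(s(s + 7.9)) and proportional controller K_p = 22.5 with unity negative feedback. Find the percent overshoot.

Closed-loop characteristic equation: s² + 7.9s + 184.5 = 0, so ω_n = 13.58 rad/s and ζ = 7.9/(2·13.58) = 0.2908.
%OS = 100·exp(−πζ/√(1−ζ²)) = 100·exp(−π·0.2908/√0.9154) = 38.5%.

38.5%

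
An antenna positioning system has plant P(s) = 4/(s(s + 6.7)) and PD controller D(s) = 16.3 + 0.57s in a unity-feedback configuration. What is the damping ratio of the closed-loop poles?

Forward path: (16.3 + 0.57s)·4/(s(s+6.7)). The closed-loop characteristic equation is s² + (6.7 + 4·0.57)s + 4·16.3 = 0.
That is s² + 8.98s + 65.2 = 0, so ω_n = 8.075 rad/s and ζ = 8.98/(2·8.075) = 0.5561.

ζ = 0.556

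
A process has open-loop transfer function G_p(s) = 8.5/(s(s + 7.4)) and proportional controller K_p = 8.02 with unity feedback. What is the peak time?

T_p = 0.426 s

Closed-loop characteristic equation: s² + 7.4s + 68.17 = 0, so ω_n = 8.257 rad/s and ζ = 7.4/(2·8.257) = 0.4481.
Damped frequency ω_d = ω_n√(1−ζ²) = 7.381 rad/s, so peak time T_p = π/ω_d = 0.426 s.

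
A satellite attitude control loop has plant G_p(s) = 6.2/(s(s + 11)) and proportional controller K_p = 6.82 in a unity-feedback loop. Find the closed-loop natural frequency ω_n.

ω_n = 6.5 rad/s

With unity feedback the closed-loop characteristic equation is s² + 11s + 6.82·6.2 = s² + 11s + 42.28 = 0.
So ω_n² = 42.28 ⇒ ω_n = 6.503 rad/s, and ζ = 11/(2ω_n) = 0.846.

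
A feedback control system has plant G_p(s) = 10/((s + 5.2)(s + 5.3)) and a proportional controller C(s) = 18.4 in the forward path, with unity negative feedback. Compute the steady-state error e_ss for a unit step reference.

The loop is type 0. Static position error constant K_pos = C(0)·G_p(0) = 18.4·0.3628 = 6.676.
Steady-state error to a unit step: e_ss = 1/(1+K_pos) = 1/7.676 = 0.13.

0.13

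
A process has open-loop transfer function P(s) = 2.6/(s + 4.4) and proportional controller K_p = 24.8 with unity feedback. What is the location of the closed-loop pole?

Closed-loop transfer function: T(s) = K_p·P(s)/(1 + K_p·P(s)) = 64.48/(s + 4.4 + 64.48) = 64.48/(s + 68.88).
The closed-loop pole is at s = −68.88.

s = -68.88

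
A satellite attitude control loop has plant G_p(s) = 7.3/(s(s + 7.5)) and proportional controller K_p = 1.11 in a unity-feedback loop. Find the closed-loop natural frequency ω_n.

ω_n = 2.85 rad/s

With unity feedback the closed-loop characteristic equation is s² + 7.5s + 1.11·7.3 = s² + 7.5s + 8.103 = 0.
Matching s² + 2ζω_n s + ω_n²: ω_n = √8.103 = 2.847 rad/s and 2ζω_n = 7.5, so ζ = 7.5/(2·2.847) = 1.32.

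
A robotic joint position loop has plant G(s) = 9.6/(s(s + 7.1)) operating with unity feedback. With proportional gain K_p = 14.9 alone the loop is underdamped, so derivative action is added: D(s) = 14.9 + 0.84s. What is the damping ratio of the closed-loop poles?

Forward path: (14.9 + 0.84s)·9.6/(s(s+7.1)). The closed-loop characteristic equation is s² + (7.1 + 9.6·0.84)s + 9.6·14.9 = 0.
That is s² + 15.16s + 143 = 0, so ω_n = 11.96 rad/s and ζ = 15.16/(2·11.96) = 0.634.

ζ = 0.634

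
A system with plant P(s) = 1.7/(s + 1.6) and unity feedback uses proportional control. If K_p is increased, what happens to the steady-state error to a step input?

The position error constant K_pos = K_p·P(0) grows with K_p, and e_ss = 1/(1+K_pos) falls.

decrease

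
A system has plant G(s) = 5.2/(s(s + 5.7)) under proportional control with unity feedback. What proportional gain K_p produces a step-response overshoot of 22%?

K_p = 8.29

From %OS = 100·exp(−πζ/√(1−ζ²)) = 22%, ζ = −ln(0.22)/√(π²+ln²(0.22)) = 0.4342.
Characteristic equation s² + 5.7s + 5.2K_p = 0 gives ζ = 5.7/(2√(5.2K_p)).
Setting ζ = 0.4342: √(5.2K_p) = 5.7/(2·0.4342) = 6.564, so K_p = 43.09/5.2 = 8.29.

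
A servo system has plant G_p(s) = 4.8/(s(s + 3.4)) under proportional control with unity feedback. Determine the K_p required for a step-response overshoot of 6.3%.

From %OS = 100·exp(−πζ/√(1−ζ²)) = 6.3%, ζ = −ln(0.063)/√(π²+ln²(0.063)) = 0.6606.
Characteristic equation s² + 3.4s + 4.8K_p = 0 gives ζ = 3.4/(2√(4.8K_p)).
Setting ζ = 0.6606: √(4.8K_p) = 3.4/(2·0.6606) = 2.573, so K_p = 6.622/4.8 = 1.38.

K_p = 1.38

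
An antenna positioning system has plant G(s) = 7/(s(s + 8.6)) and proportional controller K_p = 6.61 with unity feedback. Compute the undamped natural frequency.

1 + K_p·G(s) = 0 gives s² + 8.6s + 46.27 = 0.
So ω_n² = 46.27 ⇒ ω_n = 6.802 rad/s, and ζ = 8.6/(2ω_n) = 0.632.

ω_n = 6.8 rad/s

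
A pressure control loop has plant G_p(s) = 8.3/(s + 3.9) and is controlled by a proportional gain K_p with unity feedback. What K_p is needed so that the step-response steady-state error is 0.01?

The loop is type 0, so e_ss(step) = 1/(1 + K_pos) with K_pos = K_p·G_p(0).
G_p(0) = 2.128. Require 1/(1 + K_p·2.128) = 0.01, so 1 + 2.128·K_p = 100.
K_p = (100 − 1)/2.128 = 46.5.

K_p = 46.5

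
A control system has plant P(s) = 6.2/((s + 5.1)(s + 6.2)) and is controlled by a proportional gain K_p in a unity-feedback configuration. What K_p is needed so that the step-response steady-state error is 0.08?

Steady-state error for a unit step on this type-0 loop is 1/(1 + K_p·P(0)).
P(0) = 0.1961. Require 1/(1 + K_p·0.1961) = 0.08, so 1 + 0.1961·K_p = 12.5.
K_p = (12.5 − 1)/0.1961 = 58.6.

K_p = 58.6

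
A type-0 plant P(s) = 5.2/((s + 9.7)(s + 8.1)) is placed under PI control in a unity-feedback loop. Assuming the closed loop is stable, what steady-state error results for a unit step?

0

The PI controller's integrator makes the forward path type 1, so e_ss to a step is zero.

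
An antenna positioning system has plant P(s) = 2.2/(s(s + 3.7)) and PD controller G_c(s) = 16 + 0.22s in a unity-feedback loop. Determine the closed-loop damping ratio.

Forward path: (16 + 0.22s)·2.2/(s(s+3.7)). The closed-loop characteristic equation is s² + (3.7 + 2.2·0.22)s + 2.2·16 = 0.
That is s² + 4.184s + 35.2 = 0, so ω_n = 5.933 rad/s and ζ = 4.184/(2·5.933) = 0.3526.

ζ = 0.353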